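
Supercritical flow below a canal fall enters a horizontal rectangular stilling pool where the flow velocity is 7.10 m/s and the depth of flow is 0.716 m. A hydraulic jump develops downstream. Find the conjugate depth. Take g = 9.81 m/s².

Fr₁ = V₁/√(g·y₁) = 7.10/√(9.81×0.716) = 2.68.
Sequent-depth ratio: y₂/y₁ = ½[√(1 + 8Fr₁²) − 1] = ½[√58.41 − 1] = 3.32.
y₂ = 3.32 × 0.716 = 2.38 m.

y₂ = 2.38 m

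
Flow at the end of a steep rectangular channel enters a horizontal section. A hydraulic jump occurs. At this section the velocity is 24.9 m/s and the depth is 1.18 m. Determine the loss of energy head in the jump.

ΔE = 20.8 m

Fr₁ = V₁/√(g·y₁) = 24.9/√(9.81×1.18) = 7.32.
From the momentum equation for a rectangular channel, y₂/y₁ = ½[√(1 + 8Fr₁²) − 1] = ½[√429.5 − 1] = 9.86.
y₂ = 9.86 × 1.18 = 11.6 m.
Head loss: ΔE = (y₂ − y₁)³/(4y₁y₂) = (11.6 − 1.18)³/(4×1.18×11.6) = 1144/54.9 = 20.8 m.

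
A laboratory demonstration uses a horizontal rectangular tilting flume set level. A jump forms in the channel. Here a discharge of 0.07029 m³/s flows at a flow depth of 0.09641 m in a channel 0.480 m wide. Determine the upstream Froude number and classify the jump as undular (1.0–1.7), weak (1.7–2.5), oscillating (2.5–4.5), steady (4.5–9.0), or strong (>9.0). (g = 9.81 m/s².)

Fr₁ = 1.562; undular jump

q = Q/b = 0.07029/0.480 = 0.1464 m²/s; V₁ = q/y₁ = 1.519 m/s. Fr₁ = V₁/√(g·y₁) = 1.562.
Fr₁ = 1.562 lies in the undular range.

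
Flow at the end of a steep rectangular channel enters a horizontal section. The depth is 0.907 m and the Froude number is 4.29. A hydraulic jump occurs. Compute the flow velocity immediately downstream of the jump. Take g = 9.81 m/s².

V₂ = 2.29 m/s

Fr₁ = 4.29 (given).
Bélanger equation: y₂/y₁ = ½[√(1 + 8Fr₁²) − 1] = ½[√148.2 − 1] = 5.59.
y₂ = 5.59 × 0.907 = 5.07 m.
V₁ = Fr₁·√(g·y₁) = 4.29×√(9.81×0.907) = 12.8 m/s; q = V₁·y₁ = 11.6 m²/s.
V₂ = q/y₂ = 11.6/5.07 = 2.29 m/s.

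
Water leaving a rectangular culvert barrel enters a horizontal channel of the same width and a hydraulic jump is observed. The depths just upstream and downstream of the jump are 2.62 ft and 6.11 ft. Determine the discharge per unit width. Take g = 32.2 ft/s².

q = 47.4 ft²/s

For a rectangular channel the momentum equation gives q² = ½·g·y₁·y₂·(y₁ + y₂) = ½×32.2×2.62×6.11×8.73 = 2250.
q = √2250 = 47.4 ft²/s.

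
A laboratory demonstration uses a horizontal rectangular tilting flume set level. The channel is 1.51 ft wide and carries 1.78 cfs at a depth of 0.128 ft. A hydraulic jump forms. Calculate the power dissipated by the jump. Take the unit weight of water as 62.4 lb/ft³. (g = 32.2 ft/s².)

q = Q/b = 1.78/1.51 = 1.18 ft²/s; V₁ = q/y₁ = 9.21 ft/s. Fr₁ = V₁/√(g·y₁) = 4.54.
From the momentum equation for a rectangular channel, y₂/y₁ = ½[√(1 + 8Fr₁²) − 1] = ½[√165.6 − 1] = 5.93.
y₂ = 5.93 × 0.128 = 0.760 ft.
Head loss: ΔE = (y₂ − y₁)³/(4y₁y₂) = (0.760 − 0.128)³/(4×0.128×0.760) = 0.252/0.389 = 0.648 ft.
P = γ·Q·ΔE/550 = 62.4 × 1.78 × 0.648 / 550 = 0.131 hp.

P = 0.131 hp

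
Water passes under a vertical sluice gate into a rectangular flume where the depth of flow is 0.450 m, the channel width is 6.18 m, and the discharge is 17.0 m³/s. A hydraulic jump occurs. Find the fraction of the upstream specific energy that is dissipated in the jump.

q = Q/b = 17.0/6.18 = 2.75 m²/s; V₁ = q/y₁ = 6.11 m/s. Fr₁ = V₁/√(g·y₁) = 2.91.
Sequent-depth ratio: y₂/y₁ = ½[√(1 + 8Fr₁²) − 1] = ½[√68.72 − 1] = 3.64.
y₂ = 3.64 × 0.450 = 1.64 m.
E₁ = y₁ + V₁²/2g = 2.35 m. ΔE = (y₂ − y₁)³/(4y₁y₂) = 0.571 m. ΔE/E₁ = 0.571/2.35 = 0.243.

ΔE/E₁ = 0.243 (24.3%)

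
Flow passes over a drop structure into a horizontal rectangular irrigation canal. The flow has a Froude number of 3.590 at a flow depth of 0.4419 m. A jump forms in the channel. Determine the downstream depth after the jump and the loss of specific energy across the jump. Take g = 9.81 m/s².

y₂ = 2.033 m; ΔE = 1.122 m

Fr₁ = 3.590 (given).
From the momentum equation for a rectangular channel, y₂/y₁ = ½[√(1 + 8Fr₁²) − 1] = ½[√104.10 − 1] = 4.602.
y₂ = 4.602 × 0.4419 = 2.033 m.
Head loss: ΔE = (y₂ − y₁)³/(4y₁y₂) = (2.033 − 0.4419)³/(4×0.4419×2.033) = 4.031/3.594 = 1.122 m.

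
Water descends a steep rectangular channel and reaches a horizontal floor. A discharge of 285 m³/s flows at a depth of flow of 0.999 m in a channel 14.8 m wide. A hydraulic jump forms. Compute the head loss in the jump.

q = Q/b = 285/14.8 = 19.3 m²/s; V₁ = q/y₁ = 19.3 m/s. Fr₁ = V₁/√(g·y₁) = 6.16.
Sequent-depth ratio: y₂/y₁ = ½[√(1 + 8Fr₁²) − 1] = ½[√304.3 − 1] = 8.22.
y₂ = 8.22 × 0.999 = 8.21 m.
V₂ = q/y₂ = 19.3/8.21 = 2.34 m/s. E₁ = y₁ + V₁²/2g = 19.9 m; E₂ = y₂ + V₂²/2g = 8.49 m. ΔE = E₁ − E₂ = 11.4 m.

ΔE = 11.4 m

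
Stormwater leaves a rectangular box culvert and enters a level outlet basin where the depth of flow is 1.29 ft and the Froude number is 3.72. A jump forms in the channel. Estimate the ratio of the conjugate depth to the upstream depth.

Fr₁ = 3.72 (given).
From the momentum equation for a rectangular channel, y₂/y₁ = ½[√(1 + 8Fr₁²) − 1] = ½[√111.7 − 1] = 4.78.

y₂/y₁ = 4.78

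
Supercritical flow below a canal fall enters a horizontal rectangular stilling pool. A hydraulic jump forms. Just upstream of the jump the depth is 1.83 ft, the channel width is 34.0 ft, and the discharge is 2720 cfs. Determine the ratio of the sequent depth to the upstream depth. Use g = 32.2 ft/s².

y₂/y₁ = 7.57

q = Q/b = 2720/34.0 = 80.0 ft²/s; V₁ = q/y₁ = 43.7 ft/s. Fr₁ = V₁/√(g·y₁) = 5.69.
Bélanger equation: y₂/y₁ = ½[√(1 + 8Fr₁²) − 1] = ½[√260.5 − 1] = 7.57.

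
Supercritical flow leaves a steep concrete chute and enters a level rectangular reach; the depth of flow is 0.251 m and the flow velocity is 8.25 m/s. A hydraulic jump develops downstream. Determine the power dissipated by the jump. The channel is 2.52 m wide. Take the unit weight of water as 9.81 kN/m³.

P = 97.4 kW

Fr₁ = V₁/√(g·y₁) = 8.25/√(9.81×0.251) = 5.26.
Conjugate-depth relation: y₂/y₁ = ½[√(1 + 8Fr₁²) − 1] = ½[√222.1 − 1] = 6.95.
y₂ = 6.95 × 0.251 = 1.74 m.
q = V₁·y₁ = 8.25 × 0.251 = 2.07 m²/s. V₂ = q/y₂ = 2.07/1.74 = 1.19 m/s. E₁ = y₁ + V₁²/2g = 3.72 m; E₂ = y₂ + V₂²/2g = 1.82 m. ΔE = E₁ − E₂ = 1.90 m.
Q = q·b = 2.07 × 2.52 = 5.22 m³/s. P = γ·Q·ΔE = 9.81 × 5.22 × 1.90 = 97.4 kW.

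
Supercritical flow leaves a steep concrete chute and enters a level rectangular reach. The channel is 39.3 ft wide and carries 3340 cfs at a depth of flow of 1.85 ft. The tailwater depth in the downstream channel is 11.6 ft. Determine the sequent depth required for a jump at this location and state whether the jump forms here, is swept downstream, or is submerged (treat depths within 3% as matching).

y₂ = 14.7 ft; the jump is swept downstream

q = Q/b = 3340/39.3 = 85.0 ft²/s; V₁ = q/y₁ = 45.9 ft/s. Fr₁ = V₁/√(g·y₁) = 5.95.
By Bélanger, y₂/y₁ = ½[√(1 + 8Fr₁²) − 1] = ½[√284.4 − 1] = 7.93.
y₂ = 7.93 × 1.85 = 14.7 ft.
Tailwater y_tw = 11.6 ft: y_tw < y₂, so the jump is swept downstream.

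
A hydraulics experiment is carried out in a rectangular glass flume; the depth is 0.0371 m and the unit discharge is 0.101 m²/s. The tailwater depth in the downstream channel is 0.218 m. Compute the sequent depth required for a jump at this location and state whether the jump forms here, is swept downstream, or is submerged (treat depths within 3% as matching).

y₂ = 0.219 m; the jump forms here

V₁ = q/y₁ = 0.101/0.0371 = 2.72 m/s. Fr₁ = V₁/√(g·y₁) = 2.72/√(9.81×0.0371) = 4.51.
From the momentum equation for a rectangular channel, y₂/y₁ = ½[√(1 + 8Fr₁²) − 1] = ½[√163.9 − 1] = 5.90.
y₂ = 5.90 × 0.0371 = 0.219 m.
Tailwater y_tw = 0.218 m: y_tw ≈ y₂, so the jump forms here.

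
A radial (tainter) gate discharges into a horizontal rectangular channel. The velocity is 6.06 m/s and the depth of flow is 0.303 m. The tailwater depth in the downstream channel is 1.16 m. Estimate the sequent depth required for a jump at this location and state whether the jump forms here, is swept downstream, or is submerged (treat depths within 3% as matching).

y₂ = 1.36 m; the jump is swept downstream

Fr₁ = V₁/√(g·y₁) = 6.06/√(9.81×0.303) = 3.51.
Sequent-depth ratio: y₂/y₁ = ½[√(1 + 8Fr₁²) − 1] = ½[√99.84 − 1] = 4.50.
y₂ = 4.50 × 0.303 = 1.36 m.
Tailwater y_tw = 1.16 m: y_tw < y₂, so the jump is swept downstream.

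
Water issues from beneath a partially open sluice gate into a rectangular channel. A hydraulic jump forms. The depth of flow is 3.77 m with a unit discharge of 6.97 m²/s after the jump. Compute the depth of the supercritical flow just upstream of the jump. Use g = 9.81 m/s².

V₂ = q/y₂ = 6.97/3.77 = 1.85 m/s; Fr₂ = V₂/√(g·y₂) = 0.304.
Applying the sequent-depth relation in reverse, y₁/y₂ = ½[√(1 + 8Fr₂²) − 1] = ½[√1.739 − 1] = 0.159.
y₁ = 0.159 × 3.77 = 0.601 m.

y₁ = 0.601 m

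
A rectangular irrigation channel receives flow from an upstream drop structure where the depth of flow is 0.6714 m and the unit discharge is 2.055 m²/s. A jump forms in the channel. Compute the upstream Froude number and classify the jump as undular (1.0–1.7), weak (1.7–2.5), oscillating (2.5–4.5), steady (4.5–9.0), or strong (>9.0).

Fr₁ = 1.193; undular jump

V₁ = q/y₁ = 2.055/0.6714 = 3.061 m/s. Fr₁ = V₁/√(g·y₁) = 3.061/√(9.81×0.6714) = 1.193.
Fr₁ = 1.193 lies in the undular range.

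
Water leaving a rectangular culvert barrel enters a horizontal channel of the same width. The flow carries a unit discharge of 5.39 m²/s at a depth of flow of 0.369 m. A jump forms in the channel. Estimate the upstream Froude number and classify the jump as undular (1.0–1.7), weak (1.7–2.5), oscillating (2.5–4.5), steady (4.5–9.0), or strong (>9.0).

V₁ = q/y₁ = 5.39/0.369 = 14.6 m/s. Fr₁ = V₁/√(g·y₁) = 14.6/√(9.81×0.369) = 7.68.
Fr₁ = 7.68 lies in the steady range.

Fr₁ = 7.68; steady jump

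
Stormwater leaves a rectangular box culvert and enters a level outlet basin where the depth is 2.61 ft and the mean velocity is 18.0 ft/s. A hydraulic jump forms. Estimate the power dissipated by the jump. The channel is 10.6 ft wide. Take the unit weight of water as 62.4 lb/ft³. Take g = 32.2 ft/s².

P = 36.6 hp

Fr₁ = V₁/√(g·y₁) = 18.0/√(32.2×2.61) = 1.96.
Sequent-depth ratio: y₂/y₁ = ½[√(1 + 8Fr₁²) − 1] = ½[√31.84 − 1] = 2.32.
y₂ = 2.32 × 2.61 = 6.06 ft.
Head loss: ΔE = (y₂ − y₁)³/(4y₁y₂) = (6.06 − 2.61)³/(4×2.61×6.06) = 41.0/63.3 = 0.649 ft.
q = V₁·y₁ = 18.0 × 2.61 = 47.0 ft²/s. Q = q·b = 47.0 × 10.6 = 498 cfs. P = γ·Q·ΔE/550 = 62.4 × 498 × 0.649 / 550 = 36.6 hp.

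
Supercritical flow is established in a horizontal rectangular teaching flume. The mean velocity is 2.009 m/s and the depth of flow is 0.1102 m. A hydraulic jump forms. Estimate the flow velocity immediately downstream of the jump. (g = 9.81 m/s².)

Fr₁ = V₁/√(g·y₁) = 2.009/√(9.81×0.1102) = 1.932.
Conjugate-depth relation: y₂/y₁ = ½[√(1 + 8Fr₁²) − 1] = ½[√30.868 − 1] = 2.278.
y₂ = 2.278 × 0.1102 = 0.2510 m.
q = V₁·y₁ = 2.009 × 0.1102 = 0.2214 m²/s.
V₂ = q/y₂ = 0.2214/0.2510 = 0.8819 m/s.

V₂ = 0.8819 m/s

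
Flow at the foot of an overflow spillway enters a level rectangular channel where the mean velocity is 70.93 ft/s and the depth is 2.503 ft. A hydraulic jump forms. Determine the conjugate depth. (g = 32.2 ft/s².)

y₂ = 26.74 ft

Fr₁ = V₁/√(g·y₁) = 70.93/√(32.2×2.503) = 7.901.
Conjugate-depth relation: y₂/y₁ = ½[√(1 + 8Fr₁²) − 1] = ½[√500.38 − 1] = 10.68.
y₂ = 10.68 × 2.503 = 26.74 ft.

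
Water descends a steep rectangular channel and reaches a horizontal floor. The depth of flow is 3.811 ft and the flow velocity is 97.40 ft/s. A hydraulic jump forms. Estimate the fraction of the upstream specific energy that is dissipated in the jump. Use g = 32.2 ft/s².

Fr₁ = V₁/√(g·y₁) = 97.40/√(32.2×3.811) = 8.792.
Sequent-depth ratio: y₂/y₁ = ½[√(1 + 8Fr₁²) − 1] = ½[√619.46 − 1] = 11.94.
y₂ = 11.94 × 3.811 = 45.52 ft.
E₁ = y₁ + V₁²/2g = 151.1 ft. ΔE = (y₂ − y₁)³/(4y₁y₂) = 104.6 ft. ΔE/E₁ = 104.6/151.1 = 0.692.

ΔE/E₁ = 0.692 (69.2%)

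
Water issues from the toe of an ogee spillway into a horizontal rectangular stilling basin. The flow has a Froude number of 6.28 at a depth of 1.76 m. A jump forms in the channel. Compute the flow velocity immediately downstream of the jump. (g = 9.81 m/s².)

V₂ = 3.11 m/s

Fr₁ = 6.28 (given).
Sequent-depth ratio: y₂/y₁ = ½[√(1 + 8Fr₁²) − 1] = ½[√316.5 − 1] = 8.40.
y₂ = 8.40 × 1.76 = 14.8 m.
V₁ = Fr₁·√(g·y₁) = 6.28×√(9.81×1.76) = 26.1 m/s; q = V₁·y₁ = 45.9 m²/s.
V₂ = q/y₂ = 45.9/14.8 = 3.11 m/s.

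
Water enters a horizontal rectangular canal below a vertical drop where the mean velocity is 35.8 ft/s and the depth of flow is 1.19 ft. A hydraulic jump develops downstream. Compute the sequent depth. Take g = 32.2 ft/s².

y₂ = 9.16 ft

Fr₁ = V₁/√(g·y₁) = 35.8/√(32.2×1.19) = 5.78.
Bélanger equation: y₂/y₁ = ½[√(1 + 8Fr₁²) − 1] = ½[√268.6 − 1] = 7.69.
y₂ = 7.69 × 1.19 = 9.16 ft.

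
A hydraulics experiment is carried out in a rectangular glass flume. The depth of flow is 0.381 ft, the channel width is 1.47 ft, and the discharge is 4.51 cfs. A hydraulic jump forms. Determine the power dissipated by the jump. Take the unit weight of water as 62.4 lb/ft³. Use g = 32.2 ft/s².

q = Q/b = 4.51/1.47 = 3.07 ft²/s; V₁ = q/y₁ = 8.05 ft/s. Fr₁ = V₁/√(g·y₁) = 2.30.
Conjugate-depth relation: y₂/y₁ = ½[√(1 + 8Fr₁²) − 1] = ½[√43.28 − 1] = 2.79.
y₂ = 2.79 × 0.381 = 1.06 ft.
Head loss: ΔE = (y₂ − y₁)³/(4y₁y₂) = (1.06 − 0.381)³/(4×0.381×1.06) = 0.317/1.62 = 0.196 ft.
P = γ·Q·ΔE/550 = 62.4 × 4.51 × 0.196 / 550 = 0.100 hp.

P = 0.100 hp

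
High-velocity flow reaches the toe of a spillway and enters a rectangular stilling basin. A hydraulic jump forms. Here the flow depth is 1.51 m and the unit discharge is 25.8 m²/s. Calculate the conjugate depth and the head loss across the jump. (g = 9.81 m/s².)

V₁ = q/y₁ = 25.8/1.51 = 17.1 m/s. Fr₁ = V₁/√(g·y₁) = 17.1/√(9.81×1.51) = 4.44.
Conjugate-depth relation: y₂/y₁ = ½[√(1 + 8Fr₁²) − 1] = ½[√158.7 − 1] = 5.80.
y₂ = 5.80 × 1.51 = 8.76 m.
Head loss: ΔE = (y₂ − y₁)³/(4y₁y₂) = (8.76 − 1.51)³/(4×1.51×8.76) = 380/52.9 = 7.19 m.

y₂ = 8.76 m; ΔE = 7.19 m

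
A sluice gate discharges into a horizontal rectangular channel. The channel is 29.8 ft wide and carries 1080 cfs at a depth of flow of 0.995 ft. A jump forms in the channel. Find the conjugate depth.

y₂ = 8.57 ft

q = Q/b = 1080/29.8 = 36.2 ft²/s; V₁ = q/y₁ = 36.4 ft/s. Fr₁ = V₁/√(g·y₁) = 6.43.
From the momentum equation for a rectangular channel, y₂/y₁ = ½[√(1 + 8Fr₁²) − 1] = ½[√332.3 − 1] = 8.61.
y₂ = 8.61 × 0.995 = 8.57 ft.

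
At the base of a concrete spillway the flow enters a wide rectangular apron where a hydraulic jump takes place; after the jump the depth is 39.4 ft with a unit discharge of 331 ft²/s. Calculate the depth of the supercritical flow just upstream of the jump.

y₁ = 3.98 ft

V₂ = q/y₂ = 331/39.4 = 8.40 ft/s; Fr₂ = V₂/√(g·y₂) = 0.236.
From the momentum equation (using Fr₂), y₁/y₂ = ½[√(1 + 8Fr₂²) − 1] = ½[√1.445 − 1] = 0.101.
y₁ = 0.101 × 39.4 = 3.98 ft.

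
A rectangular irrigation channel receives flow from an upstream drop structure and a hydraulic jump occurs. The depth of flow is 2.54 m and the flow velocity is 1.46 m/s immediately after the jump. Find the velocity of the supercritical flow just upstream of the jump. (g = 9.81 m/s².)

Fr₂ = V₂/√(g·y₂) = 1.46/√(9.81×2.54) = 0.292.
Since the conjugate-depth ratio holds either way, y₁/y₂ = ½[√(1 + 8Fr₂²) − 1] = ½[√1.684 − 1] = 0.149.
y₁ = 0.149 × 2.54 = 0.378 m.
V₁ = q/y₁ = 3.71/0.378 = 9.80 m/s.

V₁ = 9.80 m/s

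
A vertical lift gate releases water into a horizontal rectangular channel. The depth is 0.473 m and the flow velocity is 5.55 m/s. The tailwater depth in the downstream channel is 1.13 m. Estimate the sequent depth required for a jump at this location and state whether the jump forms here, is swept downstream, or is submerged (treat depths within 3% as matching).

Fr₁ = V₁/√(g·y₁) = 5.55/√(9.81×0.473) = 2.58.
From the momentum equation for a rectangular channel, y₂/y₁ = ½[√(1 + 8Fr₁²) − 1] = ½[√54.11 − 1] = 3.18.
y₂ = 3.18 × 0.473 = 1.50 m.
Tailwater y_tw = 1.13 m: y_tw < y₂, so the jump is swept downstream.

y₂ = 1.50 m; the jump is swept downstream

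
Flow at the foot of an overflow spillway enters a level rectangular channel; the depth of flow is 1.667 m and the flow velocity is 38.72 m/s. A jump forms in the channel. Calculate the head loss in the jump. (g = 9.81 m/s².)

Fr₁ = V₁/√(g·y₁) = 38.72/√(9.81×1.667) = 9.575.
Sequent-depth ratio: y₂/y₁ = ½[√(1 + 8Fr₁²) − 1] = ½[√734.43 − 1] = 13.05.
y₂ = 13.05 × 1.667 = 21.75 m.
Head loss: ΔE = (y₂ − y₁)³/(4y₁y₂) = (21.75 − 1.667)³/(4×1.667×21.75) = 8106/145.1 = 55.88 m.

ΔE = 55.88 m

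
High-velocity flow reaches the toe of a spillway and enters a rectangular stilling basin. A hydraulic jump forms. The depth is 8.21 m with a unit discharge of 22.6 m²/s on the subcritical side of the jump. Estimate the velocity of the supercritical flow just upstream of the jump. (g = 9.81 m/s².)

V₁ = 17.0 m/s

V₂ = q/y₂ = 22.6/8.21 = 2.75 m/s; Fr₂ = V₂/√(g·y₂) = 0.307.
From the momentum equation (using Fr₂), y₁/y₂ = ½[√(1 + 8Fr₂²) − 1] = ½[√1.753 − 1] = 0.162.
y₁ = 0.162 × 8.21 = 1.33 m.
V₁ = q/y₁ = 22.6/1.33 = 17.0 m/s.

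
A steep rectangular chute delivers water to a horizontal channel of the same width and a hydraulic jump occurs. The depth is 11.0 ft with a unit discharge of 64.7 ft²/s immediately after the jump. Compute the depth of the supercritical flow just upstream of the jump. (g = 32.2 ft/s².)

y₁ = 1.84 ft

V₂ = q/y₂ = 64.7/11.0 = 5.88 ft/s; Fr₂ = V₂/√(g·y₂) = 0.313.
Since the conjugate-depth ratio holds either way, y₁/y₂ = ½[√(1 + 8Fr₂²) − 1] = ½[√1.781 − 1] = 0.167.
y₁ = 0.167 × 11.0 = 1.84 ft.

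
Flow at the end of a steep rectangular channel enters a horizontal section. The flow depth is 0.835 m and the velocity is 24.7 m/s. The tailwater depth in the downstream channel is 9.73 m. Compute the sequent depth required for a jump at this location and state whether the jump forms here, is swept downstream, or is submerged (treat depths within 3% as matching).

Fr₁ = V₁/√(g·y₁) = 24.7/√(9.81×0.835) = 8.63.
Bélanger equation: y₂/y₁ = ½[√(1 + 8Fr₁²) − 1] = ½[√596.8 − 1] = 11.7.
y₂ = 11.7 × 0.835 = 9.78 m.
Tailwater y_tw = 9.73 m: y_tw ≈ y₂, so the jump forms here.

y₂ = 9.78 m; the jump forms here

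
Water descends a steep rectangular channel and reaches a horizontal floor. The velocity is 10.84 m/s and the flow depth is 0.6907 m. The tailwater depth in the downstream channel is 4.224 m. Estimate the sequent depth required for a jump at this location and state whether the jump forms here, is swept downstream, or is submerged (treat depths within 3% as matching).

Fr₁ = V₁/√(g·y₁) = 10.84/√(9.81×0.6907) = 4.164.
By Bélanger, y₂/y₁ = ½[√(1 + 8Fr₁²) − 1] = ½[√139.74 − 1] = 5.411.
y₂ = 5.411 × 0.6907 = 3.737 m.
Tailwater y_tw = 4.224 m: y_tw > y₂, so the jump is submerged.

y₂ = 3.737 m; the jump is submerged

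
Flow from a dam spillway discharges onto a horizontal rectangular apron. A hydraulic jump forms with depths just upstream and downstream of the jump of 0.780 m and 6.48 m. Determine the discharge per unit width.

For a rectangular channel the momentum equation gives q² = ½·g·y₁·y₂·(y₁ + y₂) = ½×9.81×0.780×6.48×7.26 = 180.
q = √180 = 13.4 m²/s.

q = 13.4 m²/s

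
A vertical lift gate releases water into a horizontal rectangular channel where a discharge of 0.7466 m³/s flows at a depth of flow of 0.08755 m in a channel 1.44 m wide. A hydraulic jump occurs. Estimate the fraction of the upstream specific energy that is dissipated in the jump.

ΔE/E₁ = 0.588 (58.8%)

q = Q/b = 0.7466/1.44 = 0.5185 m²/s; V₁ = q/y₁ = 5.922 m/s. Fr₁ = V₁/√(g·y₁) = 6.390.
Sequent-depth ratio: y₂/y₁ = ½[√(1 + 8Fr₁²) − 1] = ½[√327.67 − 1] = 8.551.
y₂ = 8.551 × 0.08755 = 0.7486 m.
E₁ = y₁ + V₁²/2g = 1.875 m. ΔE = (y₂ − y₁)³/(4y₁y₂) = 1.102 m. ΔE/E₁ = 1.102/1.875 = 0.588.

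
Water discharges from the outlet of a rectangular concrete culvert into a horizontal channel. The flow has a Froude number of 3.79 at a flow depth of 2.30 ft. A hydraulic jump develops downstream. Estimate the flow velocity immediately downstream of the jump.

Fr₁ = 3.79 (given).
From the momentum equation for a rectangular channel, y₂/y₁ = ½[√(1 + 8Fr₁²) − 1] = ½[√115.9 − 1] = 4.88.
y₂ = 4.88 × 2.30 = 11.2 ft.
V₁ = Fr₁·√(g·y₁) = 3.79×√(32.2×2.30) = 32.6 ft/s; q = V₁·y₁ = 75.0 ft²/s.
V₂ = q/y₂ = 75.0/11.2 = 6.68 ft/s.

V₂ = 6.68 ft/s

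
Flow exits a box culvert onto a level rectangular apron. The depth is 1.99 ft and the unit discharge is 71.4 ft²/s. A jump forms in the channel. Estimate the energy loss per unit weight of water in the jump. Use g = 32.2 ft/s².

V₁ = q/y₁ = 71.4/1.99 = 35.9 ft/s. Fr₁ = V₁/√(g·y₁) = 35.9/√(32.2×1.99) = 4.48.
From the momentum equation for a rectangular channel, y₂/y₁ = ½[√(1 + 8Fr₁²) − 1] = ½[√161.7 − 1] = 5.86.
y₂ = 5.86 × 1.99 = 11.7 ft.
Head loss: ΔE = (y₂ − y₁)³/(4y₁y₂) = (11.7 − 1.99)³/(4×1.99×11.7) = 904/92.8 = 9.74 ft.

ΔE = 9.74 ft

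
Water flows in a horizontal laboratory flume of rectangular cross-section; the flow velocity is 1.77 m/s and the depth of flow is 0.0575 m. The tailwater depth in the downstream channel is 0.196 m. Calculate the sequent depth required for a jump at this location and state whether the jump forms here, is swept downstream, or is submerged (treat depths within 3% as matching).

y₂ = 0.165 m; the jump is submerged

Fr₁ = V₁/√(g·y₁) = 1.77/√(9.81×0.0575) = 2.36.
Bélanger equation: y₂/y₁ = ½[√(1 + 8Fr₁²) − 1] = ½[√45.43 − 1] = 2.87.
y₂ = 2.87 × 0.0575 = 0.165 m.
Tailwater y_tw = 0.196 m: y_tw > y₂, so the jump is submerged.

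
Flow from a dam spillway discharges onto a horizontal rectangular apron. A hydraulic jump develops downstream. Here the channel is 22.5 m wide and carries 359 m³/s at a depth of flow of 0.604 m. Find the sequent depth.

y₂ = 8.97 m

q = Q/b = 359/22.5 = 16.0 m²/s; V₁ = q/y₁ = 26.4 m/s. Fr₁ = V₁/√(g·y₁) = 10.9.
Conjugate-depth relation: y₂/y₁ = ½[√(1 + 8Fr₁²) − 1] = ½[√943.2 − 1] = 14.9.
y₂ = 14.9 × 0.604 = 8.97 m.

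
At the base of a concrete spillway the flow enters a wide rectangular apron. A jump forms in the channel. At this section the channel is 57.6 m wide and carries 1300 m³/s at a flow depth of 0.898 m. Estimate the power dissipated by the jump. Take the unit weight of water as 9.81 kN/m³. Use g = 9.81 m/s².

P = 287387 kW

q = Q/b = 1300/57.6 = 22.6 m²/s; V₁ = q/y₁ = 25.1 m/s. Fr₁ = V₁/√(g·y₁) = 8.47.
Conjugate-depth relation: y₂/y₁ = ½[√(1 + 8Fr₁²) − 1] = ½[√574.6 − 1] = 11.5.
y₂ = 11.5 × 0.898 = 10.3 m.
V₂ = q/y₂ = 22.6/10.3 = 2.19 m/s. E₁ = y₁ + V₁²/2g = 33.1 m; E₂ = y₂ + V₂²/2g = 10.6 m. ΔE = E₁ − E₂ = 22.5 m.
P = γ·Q·ΔE = 9.81 × 1300 × 22.5 = 287387 kW.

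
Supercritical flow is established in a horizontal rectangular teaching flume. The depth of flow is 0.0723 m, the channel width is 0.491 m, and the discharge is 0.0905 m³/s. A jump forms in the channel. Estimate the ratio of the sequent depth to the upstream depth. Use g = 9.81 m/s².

y₂/y₁ = 3.81

q = Q/b = 0.0905/0.491 = 0.184 m²/s; V₁ = q/y₁ = 2.55 m/s. Fr₁ = V₁/√(g·y₁) = 3.03.
Bélanger equation: y₂/y₁ = ½[√(1 + 8Fr₁²) − 1] = ½[√74.31 − 1] = 3.81.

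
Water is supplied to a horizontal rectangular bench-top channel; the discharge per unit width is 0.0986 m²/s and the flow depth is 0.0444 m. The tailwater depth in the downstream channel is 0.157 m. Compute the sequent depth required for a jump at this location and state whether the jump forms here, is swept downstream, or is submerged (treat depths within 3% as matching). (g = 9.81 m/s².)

y₂ = 0.190 m; the jump is swept downstream

V₁ = q/y₁ = 0.0986/0.0444 = 2.22 m/s. Fr₁ = V₁/√(g·y₁) = 2.22/√(9.81×0.0444) = 3.36.
Sequent-depth ratio: y₂/y₁ = ½[√(1 + 8Fr₁²) − 1] = ½[√91.58 − 1] = 4.28.
y₂ = 4.28 × 0.0444 = 0.190 m.
Tailwater y_tw = 0.157 m: y_tw < y₂, so the jump is swept downstream.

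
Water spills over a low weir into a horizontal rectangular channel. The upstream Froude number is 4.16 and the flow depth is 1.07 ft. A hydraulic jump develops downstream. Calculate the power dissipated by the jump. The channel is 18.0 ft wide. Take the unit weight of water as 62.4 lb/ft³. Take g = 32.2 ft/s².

Fr₁ = 4.16 (given).
From the momentum equation for a rectangular channel, y₂/y₁ = ½[√(1 + 8Fr₁²) − 1] = ½[√139.4 − 1] = 5.40.
y₂ = 5.40 × 1.07 = 5.78 ft.
V₁ = Fr₁·√(g·y₁) = 4.16×√(32.2×1.07) = 24.4 ft/s; q = V₁·y₁ = 26.1 ft²/s. V₂ = q/y₂ = 26.1/5.78 = 4.52 ft/s. E₁ = y₁ + V₁²/2g = 10.3 ft; E₂ = y₂ + V₂²/2g = 6.10 ft. ΔE = E₁ − E₂ = 4.23 ft.
Q = q·b = 26.1 × 18.0 = 470 cfs. P = γ·Q·ΔE/550 = 62.4 × 470 × 4.23 / 550 = 226 hp.

P = 226 hp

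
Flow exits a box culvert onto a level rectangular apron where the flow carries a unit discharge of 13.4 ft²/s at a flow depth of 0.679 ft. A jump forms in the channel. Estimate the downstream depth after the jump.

V₁ = q/y₁ = 13.4/0.679 = 19.7 ft/s. Fr₁ = V₁/√(g·y₁) = 19.7/√(32.2×0.679) = 4.22.
Bélanger equation: y₂/y₁ = ½[√(1 + 8Fr₁²) − 1] = ½[√143.5 − 1] = 5.49.
y₂ = 5.49 × 0.679 = 3.73 ft.

y₂ = 3.73 ft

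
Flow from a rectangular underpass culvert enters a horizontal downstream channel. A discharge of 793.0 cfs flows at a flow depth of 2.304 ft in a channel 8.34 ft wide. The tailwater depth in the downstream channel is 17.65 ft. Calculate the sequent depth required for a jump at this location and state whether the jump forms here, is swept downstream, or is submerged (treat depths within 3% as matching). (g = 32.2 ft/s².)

q = Q/b = 793.0/8.34 = 95.08 ft²/s; V₁ = q/y₁ = 41.27 ft/s. Fr₁ = V₁/√(g·y₁) = 4.791.
By Bélanger, y₂/y₁ = ½[√(1 + 8Fr₁²) − 1] = ½[√184.65 − 1] = 6.294.
y₂ = 6.294 × 2.304 = 14.50 ft.
Tailwater y_tw = 17.65 ft: y_tw > y₂, so the jump is submerged.

y₂ = 14.50 ft; the jump is submerged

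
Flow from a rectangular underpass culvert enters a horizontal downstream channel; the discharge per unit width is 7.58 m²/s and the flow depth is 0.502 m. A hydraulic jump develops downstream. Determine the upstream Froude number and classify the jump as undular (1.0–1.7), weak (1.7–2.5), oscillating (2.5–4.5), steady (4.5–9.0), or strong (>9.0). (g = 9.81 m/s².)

V₁ = q/y₁ = 7.58/0.502 = 15.1 m/s. Fr₁ = V₁/√(g·y₁) = 15.1/√(9.81×0.502) = 6.80.
Fr₁ = 6.80 lies in the steady range.

Fr₁ = 6.80; steady jump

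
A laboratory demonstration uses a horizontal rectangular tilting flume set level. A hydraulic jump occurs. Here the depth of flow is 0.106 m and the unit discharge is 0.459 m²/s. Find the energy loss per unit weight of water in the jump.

ΔE = 0.445 m

V₁ = q/y₁ = 0.459/0.106 = 4.33 m/s. Fr₁ = V₁/√(g·y₁) = 4.33/√(9.81×0.106) = 4.25.
From the momentum equation for a rectangular channel, y₂/y₁ = ½[√(1 + 8Fr₁²) − 1] = ½[√145.3 − 1] = 5.53.
y₂ = 5.53 × 0.106 = 0.586 m.
V₂ = q/y₂ = 0.459/0.586 = 0.784 m/s. E₁ = y₁ + V₁²/2g = 1.06 m; E₂ = y₂ + V₂²/2g = 0.617 m. ΔE = E₁ − E₂ = 0.445 m.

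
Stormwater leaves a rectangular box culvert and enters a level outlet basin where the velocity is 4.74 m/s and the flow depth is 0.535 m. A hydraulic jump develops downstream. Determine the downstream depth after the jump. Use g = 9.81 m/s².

Fr₁ = V₁/√(g·y₁) = 4.74/√(9.81×0.535) = 2.07.
By Bélanger, y₂/y₁ = ½[√(1 + 8Fr₁²) − 1] = ½[√35.25 − 1] = 2.47.
y₂ = 2.47 × 0.535 = 1.32 m.

y₂ = 1.32 m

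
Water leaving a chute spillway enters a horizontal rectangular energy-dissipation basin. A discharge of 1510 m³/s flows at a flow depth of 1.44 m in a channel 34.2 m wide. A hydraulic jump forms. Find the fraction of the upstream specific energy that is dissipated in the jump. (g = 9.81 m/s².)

ΔE/E₁ = 0.670 (67.0%)

q = Q/b = 1510/34.2 = 44.2 m²/s; V₁ = q/y₁ = 30.7 m/s. Fr₁ = V₁/√(g·y₁) = 8.16.
Bélanger equation: y₂/y₁ = ½[√(1 + 8Fr₁²) − 1] = ½[√533.4 − 1] = 11.0.
y₂ = 11.0 × 1.44 = 15.9 m.
E₁ = y₁ + V₁²/2g = 49.4 m. ΔE = (y₂ − y₁)³/(4y₁y₂) = 33.1 m. ΔE/E₁ = 33.1/49.4 = 0.670.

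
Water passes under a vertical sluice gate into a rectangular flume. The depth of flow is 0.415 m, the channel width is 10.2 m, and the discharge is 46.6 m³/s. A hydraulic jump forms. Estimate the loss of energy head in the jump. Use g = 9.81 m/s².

q = Q/b = 46.6/10.2 = 4.57 m²/s; V₁ = q/y₁ = 11.0 m/s. Fr₁ = V₁/√(g·y₁) = 5.46.
By Bélanger, y₂/y₁ = ½[√(1 + 8Fr₁²) − 1] = ½[√239.1 − 1] = 7.23.
y₂ = 7.23 × 0.415 = 3.00 m.
Head loss: ΔE = (y₂ − y₁)³/(4y₁y₂) = (3.00 − 0.415)³/(4×0.415×3.00) = 17.3/4.98 = 3.47 m.

ΔE = 3.47 m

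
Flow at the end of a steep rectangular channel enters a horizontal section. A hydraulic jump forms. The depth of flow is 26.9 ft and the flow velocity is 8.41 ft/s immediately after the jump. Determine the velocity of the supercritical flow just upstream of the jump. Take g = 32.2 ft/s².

V₁ = 58.9 ft/s

Fr₂ = V₂/√(g·y₂) = 8.41/√(32.2×26.9) = 0.286.
The Bélanger relation is symmetric: y₁/y₂ = ½[√(1 + 8Fr₂²) − 1] = ½[√1.653 − 1] = 0.143.
y₁ = 0.143 × 26.9 = 3.84 ft.
V₁ = q/y₁ = 226/3.84 = 58.9 ft/s.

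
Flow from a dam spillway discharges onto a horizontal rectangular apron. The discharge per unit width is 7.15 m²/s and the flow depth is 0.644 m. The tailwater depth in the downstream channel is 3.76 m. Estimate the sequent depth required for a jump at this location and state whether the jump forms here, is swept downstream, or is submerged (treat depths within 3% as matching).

y₂ = 3.71 m; the jump forms here

V₁ = q/y₁ = 7.15/0.644 = 11.1 m/s. Fr₁ = V₁/√(g·y₁) = 11.1/√(9.81×0.644) = 4.42.
Bélanger equation: y₂/y₁ = ½[√(1 + 8Fr₁²) − 1] = ½[√157.1 − 1] = 5.77.
y₂ = 5.77 × 0.644 = 3.71 m.
Tailwater y_tw = 3.76 m: y_tw ≈ y₂, so the jump forms here.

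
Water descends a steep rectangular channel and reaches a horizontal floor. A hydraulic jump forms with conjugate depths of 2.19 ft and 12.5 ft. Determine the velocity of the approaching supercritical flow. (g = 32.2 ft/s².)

V₁ = 36.7 ft/s

For a rectangular channel the momentum equation gives q² = ½·g·y₁·y₂·(y₁ + y₂) = ½×32.2×2.19×12.5×14.7 = 6474.
q = √6474 = 80.5 ft²/s.
V₁ = q/y₁ = 80.5/2.19 = 36.7 ft/s.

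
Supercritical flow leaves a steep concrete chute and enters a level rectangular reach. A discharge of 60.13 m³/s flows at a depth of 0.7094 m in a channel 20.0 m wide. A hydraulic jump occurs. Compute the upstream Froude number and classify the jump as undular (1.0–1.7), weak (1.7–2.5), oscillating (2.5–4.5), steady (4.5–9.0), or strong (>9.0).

Fr₁ = 1.607; undular jump

q = Q/b = 60.13/20.0 = 3.006 m²/s; V₁ = q/y₁ = 4.238 m/s. Fr₁ = V₁/√(g·y₁) = 1.607.
Fr₁ = 1.607 lies in the undular range.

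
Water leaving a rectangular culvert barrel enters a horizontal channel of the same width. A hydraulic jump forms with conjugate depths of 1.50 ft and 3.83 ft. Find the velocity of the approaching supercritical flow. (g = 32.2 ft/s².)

For a rectangular channel the momentum equation gives q² = ½·g·y₁·y₂·(y₁ + y₂) = ½×32.2×1.50×3.83×5.33 = 493.
q = √493 = 22.2 ft²/s.
V₁ = q/y₁ = 22.2/1.50 = 14.8 ft/s.

V₁ = 14.8 ft/s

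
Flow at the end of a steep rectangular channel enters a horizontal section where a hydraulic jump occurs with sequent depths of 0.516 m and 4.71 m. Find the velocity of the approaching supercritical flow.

For a rectangular channel the momentum equation gives q² = ½·g·y₁·y₂·(y₁ + y₂) = ½×9.81×0.516×4.71×5.23 = 62.3.
q = √62.3 = 7.89 m²/s.
V₁ = q/y₁ = 7.89/0.516 = 15.3 m/s.

V₁ = 15.3 m/s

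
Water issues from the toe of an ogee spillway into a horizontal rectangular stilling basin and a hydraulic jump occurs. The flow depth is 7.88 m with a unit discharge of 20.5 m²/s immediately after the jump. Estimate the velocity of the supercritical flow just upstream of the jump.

V₁ = 17.1 m/s

V₂ = q/y₂ = 20.5/7.88 = 2.60 m/s; Fr₂ = V₂/√(g·y₂) = 0.296.
Applying the sequent-depth relation in reverse, y₁/y₂ = ½[√(1 + 8Fr₂²) − 1] = ½[√1.700 − 1] = 0.152.
y₁ = 0.152 × 7.88 = 1.20 m.
V₁ = q/y₁ = 20.5/1.20 = 17.1 m/s.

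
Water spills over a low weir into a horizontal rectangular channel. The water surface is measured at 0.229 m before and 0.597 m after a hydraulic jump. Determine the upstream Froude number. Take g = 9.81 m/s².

For a rectangular channel the momentum equation gives q² = ½·g·y₁·y₂·(y₁ + y₂) = ½×9.81×0.229×0.597×0.826 = 0.554.
q = √0.554 = 0.744 m²/s.
V₁ = q/y₁ = 3.25 m/s; Fr₁ = V₁/√(g·y₁) = 2.17.

Fr₁ = 2.17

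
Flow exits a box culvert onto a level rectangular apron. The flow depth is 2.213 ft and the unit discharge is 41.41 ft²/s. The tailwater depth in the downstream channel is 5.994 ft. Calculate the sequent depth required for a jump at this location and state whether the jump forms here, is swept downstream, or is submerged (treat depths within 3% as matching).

y₂ = 5.919 ft; the jump forms here

V₁ = q/y₁ = 41.41/2.213 = 18.71 ft/s. Fr₁ = V₁/√(g·y₁) = 18.71/√(32.2×2.213) = 2.217.
Bélanger equation: y₂/y₁ = ½[√(1 + 8Fr₁²) − 1] = ½[√40.310 − 1] = 2.674.
y₂ = 2.674 × 2.213 = 5.919 ft.
Tailwater y_tw = 5.994 ft: y_tw ≈ y₂, so the jump forms here.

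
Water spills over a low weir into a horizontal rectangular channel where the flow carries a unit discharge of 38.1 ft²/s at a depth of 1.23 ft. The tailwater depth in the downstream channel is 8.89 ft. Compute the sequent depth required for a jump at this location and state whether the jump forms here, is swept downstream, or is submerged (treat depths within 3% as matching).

y₂ = 7.97 ft; the jump is submerged

V₁ = q/y₁ = 38.1/1.23 = 31.0 ft/s. Fr₁ = V₁/√(g·y₁) = 31.0/√(32.2×1.23) = 4.92.
Bélanger equation: y₂/y₁ = ½[√(1 + 8Fr₁²) − 1] = ½[√194.8 − 1] = 6.48.
y₂ = 6.48 × 1.23 = 7.97 ft.
Tailwater y_tw = 8.89 ft: y_tw > y₂, so the jump is submerged.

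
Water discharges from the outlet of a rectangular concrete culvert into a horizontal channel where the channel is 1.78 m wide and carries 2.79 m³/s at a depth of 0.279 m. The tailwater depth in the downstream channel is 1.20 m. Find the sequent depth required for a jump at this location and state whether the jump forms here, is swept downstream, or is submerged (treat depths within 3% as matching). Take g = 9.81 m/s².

y₂ = 1.21 m; the jump forms here

q = Q/b = 2.79/1.78 = 1.57 m²/s; V₁ = q/y₁ = 5.62 m/s. Fr₁ = V₁/√(g·y₁) = 3.40.
Conjugate-depth relation: y₂/y₁ = ½[√(1 + 8Fr₁²) − 1] = ½[√93.25 − 1] = 4.33.
y₂ = 4.33 × 0.279 = 1.21 m.
Tailwater y_tw = 1.20 m: y_tw ≈ y₂, so the jump forms here.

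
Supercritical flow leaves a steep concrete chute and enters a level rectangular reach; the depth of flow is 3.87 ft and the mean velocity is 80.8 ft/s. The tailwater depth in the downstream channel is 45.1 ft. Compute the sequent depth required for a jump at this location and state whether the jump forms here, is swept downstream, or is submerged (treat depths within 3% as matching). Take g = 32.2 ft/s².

y₂ = 37.7 ft; the jump is submerged

Fr₁ = V₁/√(g·y₁) = 80.8/√(32.2×3.87) = 7.24.
From the momentum equation for a rectangular channel, y₂/y₁ = ½[√(1 + 8Fr₁²) − 1] = ½[√420.1 − 1] = 9.75.
y₂ = 9.75 × 3.87 = 37.7 ft.
Tailwater y_tw = 45.1 ft: y_tw > y₂, so the jump is submerged.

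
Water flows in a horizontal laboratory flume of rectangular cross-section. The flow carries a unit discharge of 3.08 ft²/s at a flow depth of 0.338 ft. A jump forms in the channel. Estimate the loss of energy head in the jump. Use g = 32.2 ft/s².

V₁ = q/y₁ = 3.08/0.338 = 9.11 ft/s. Fr₁ = V₁/√(g·y₁) = 9.11/√(32.2×0.338) = 2.76.
Bélanger equation: y₂/y₁ = ½[√(1 + 8Fr₁²) − 1] = ½[√62.04 − 1] = 3.44.
y₂ = 3.44 × 0.338 = 1.16 ft.
Head loss: ΔE = (y₂ − y₁)³/(4y₁y₂) = (1.16 − 0.338)³/(4×0.338×1.16) = 0.560/1.57 = 0.356 ft.

ΔE = 0.356 ft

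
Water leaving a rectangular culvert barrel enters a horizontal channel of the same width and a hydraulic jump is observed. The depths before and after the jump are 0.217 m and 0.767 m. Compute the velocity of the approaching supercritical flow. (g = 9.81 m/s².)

For a rectangular channel the momentum equation gives q² = ½·g·y₁·y₂·(y₁ + y₂) = ½×9.81×0.217×0.767×0.984 = 0.803.
q = √0.803 = 0.896 m²/s.
V₁ = q/y₁ = 0.896/0.217 = 4.13 m/s.

V₁ = 4.13 m/s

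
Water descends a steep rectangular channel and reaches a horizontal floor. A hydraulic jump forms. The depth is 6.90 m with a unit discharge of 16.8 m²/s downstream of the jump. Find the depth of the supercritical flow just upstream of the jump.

y₁ = 1.05 m

V₂ = q/y₂ = 16.8/6.90 = 2.43 m/s; Fr₂ = V₂/√(g·y₂) = 0.296.
Since the conjugate-depth ratio holds either way, y₁/y₂ = ½[√(1 + 8Fr₂²) − 1] = ½[√1.701 − 1] = 0.152.
y₁ = 0.152 × 6.90 = 1.05 m.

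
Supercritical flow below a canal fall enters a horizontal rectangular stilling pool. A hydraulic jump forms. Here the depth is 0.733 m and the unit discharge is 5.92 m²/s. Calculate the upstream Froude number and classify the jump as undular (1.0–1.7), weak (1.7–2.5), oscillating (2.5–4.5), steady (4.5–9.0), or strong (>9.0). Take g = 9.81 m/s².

V₁ = q/y₁ = 5.92/0.733 = 8.08 m/s. Fr₁ = V₁/√(g·y₁) = 8.08/√(9.81×0.733) = 3.01.
Fr₁ = 3.01 lies in the oscillating range.

Fr₁ = 3.01; oscillating jump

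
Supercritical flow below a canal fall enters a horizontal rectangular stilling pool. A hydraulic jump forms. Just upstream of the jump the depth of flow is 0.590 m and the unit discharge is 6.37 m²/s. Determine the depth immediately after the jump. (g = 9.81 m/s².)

y₂ = 3.46 m

V₁ = q/y₁ = 6.37/0.590 = 10.8 m/s. Fr₁ = V₁/√(g·y₁) = 10.8/√(9.81×0.590) = 4.49.
Bélanger equation: y₂/y₁ = ½[√(1 + 8Fr₁²) − 1] = ½[√162.1 − 1] = 5.87.
y₂ = 5.87 × 0.590 = 3.46 m.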